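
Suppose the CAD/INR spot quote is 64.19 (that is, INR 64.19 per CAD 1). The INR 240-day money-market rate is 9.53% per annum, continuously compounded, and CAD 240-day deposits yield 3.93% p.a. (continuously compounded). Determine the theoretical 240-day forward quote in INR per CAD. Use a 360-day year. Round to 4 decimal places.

T = 240/360 years.
INR growth factor: e^(0.0953×240/360) = 1.06559501.
CAD growth factor: e^(0.0393×240/360) = 1.02654624.
So F = 64.19 × 1.06559501 / 1.02654624 = 66.631722 (INR/CAD).

66.6317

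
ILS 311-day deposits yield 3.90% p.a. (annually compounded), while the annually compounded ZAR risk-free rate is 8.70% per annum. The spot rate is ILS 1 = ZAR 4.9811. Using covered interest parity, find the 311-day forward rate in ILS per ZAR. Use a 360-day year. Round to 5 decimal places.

T = 311/360 years.
ZAR accumulates by (1 + 0.0870)^(311/360) = 1.0747273.
ILS growth factor: (1 + 0.0390)^(311/360) = 1.0336035.
So F = 4.9811 × 1.0747273 / 1.0336035 = 5.179282 (ZAR/ILS).
Invert for ILS per ZAR: 1 / 5.179282 = 0.19308.

0.19308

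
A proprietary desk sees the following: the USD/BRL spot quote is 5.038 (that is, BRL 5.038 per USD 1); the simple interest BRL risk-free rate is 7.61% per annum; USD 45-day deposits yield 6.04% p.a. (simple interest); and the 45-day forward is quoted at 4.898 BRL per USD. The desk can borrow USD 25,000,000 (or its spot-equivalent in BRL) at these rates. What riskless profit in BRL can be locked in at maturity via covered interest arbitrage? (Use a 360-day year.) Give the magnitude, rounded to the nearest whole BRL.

BRL 3,773,602

T = 45/360 years.
Keep in USD, deliver into the forward: 25,000,000·1.007550·4.898 = BRL 123,374,497.50.
Swap to BRL now, deposit: 25,000,000·5.038·1.0095125 = BRL 127,148,099.38.
The quoted forward undervalues USD, so borrow USD, convert to BRL at spot, deposit the BRL at 7.61%, and buy USD forward at 4.898 to cover the loan.
Profit = 127,148,099.38 − 123,374,497.50 = BRL 3,773,602.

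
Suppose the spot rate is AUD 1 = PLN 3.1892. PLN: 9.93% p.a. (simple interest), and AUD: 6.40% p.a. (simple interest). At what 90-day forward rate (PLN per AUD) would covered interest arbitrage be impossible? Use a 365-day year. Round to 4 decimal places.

3.2165

T = 90/365 years.
Growth of 1 PLN over T: 1 + 0.0993×90/365 = 1.0244849.
AUD growth factor: 1 + 0.0640×90/365 = 1.0157808.
Forward (PLN per AUD) = 3.1892 × 1.0244849 / 1.0157808 = 3.216528.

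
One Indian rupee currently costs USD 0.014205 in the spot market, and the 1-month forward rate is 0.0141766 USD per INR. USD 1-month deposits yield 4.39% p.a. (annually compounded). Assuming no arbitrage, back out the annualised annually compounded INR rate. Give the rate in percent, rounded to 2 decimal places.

T = 1/12 years.
F/S = 0.0141766/0.014205 = 0.9980007 = (growth of USD) / (growth of INR).
USD growth factor: (1 + 0.0439)^(1/12) = 1.0035867.
That pins the INR growth at 1.0055972.
Annualise: 1.0055972^(12/1) − 1 = 0.069273 = 6.93%.

6.93%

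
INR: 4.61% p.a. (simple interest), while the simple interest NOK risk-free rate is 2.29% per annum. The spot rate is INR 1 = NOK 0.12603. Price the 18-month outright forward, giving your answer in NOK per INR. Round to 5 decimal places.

T = 18/12 years.
NOK growth factor: 1 + 0.0229×18/12 = 1.034350.
Growth of 1 INR over T: 1 + 0.0461×18/12 = 1.069150.
CIP: F = S · (grow NOK)/(grow INR) = 0.12603 × 1.034350/1.069150 = 0.1219278 NOK per INR.

0.12193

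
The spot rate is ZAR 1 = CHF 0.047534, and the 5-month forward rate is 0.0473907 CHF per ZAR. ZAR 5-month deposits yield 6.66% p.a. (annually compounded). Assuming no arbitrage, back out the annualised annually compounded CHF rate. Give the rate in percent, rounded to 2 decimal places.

5.89%

T = 5/12 years.
CIP gives F = S · g_CHF/g_ZAR, so g_CHF/g_ZAR = 0.0473907/0.047534 = 0.9969853.
ZAR growth factor: (1 + 0.0666)^(5/12) = 1.0272291.
Hence g_CHF = 1.0241323.
r = 1.0241323^(12/5) − 1 = 0.058899 → 5.89%.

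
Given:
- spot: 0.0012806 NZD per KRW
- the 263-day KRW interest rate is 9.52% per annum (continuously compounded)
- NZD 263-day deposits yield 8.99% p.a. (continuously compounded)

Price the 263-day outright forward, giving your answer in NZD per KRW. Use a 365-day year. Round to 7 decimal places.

T = 263/365 years.
NZD growth factor: e^(0.0899×263/365) = 1.0669214.
KRW growth factor: e^(0.0952×263/365) = 1.0710036.
Forward (NZD per KRW) = 0.0012806 × 1.0669214 / 1.0710036 = 0.001275719.

0.0012757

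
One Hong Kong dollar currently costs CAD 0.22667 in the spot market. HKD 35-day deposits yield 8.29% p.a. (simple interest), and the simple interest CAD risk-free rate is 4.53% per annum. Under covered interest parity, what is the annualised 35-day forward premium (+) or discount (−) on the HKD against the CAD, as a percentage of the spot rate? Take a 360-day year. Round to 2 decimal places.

T = 35/360 years.
CIP forward (CAD per HKD) = 0.22667 × 1.0044042/1.0080597 = 0.22584803.
(F − S)/S ÷ T = (0.22584803 − 0.22667)/0.22667/(35/360) = -0.037299 → -3.73%.

-3.73%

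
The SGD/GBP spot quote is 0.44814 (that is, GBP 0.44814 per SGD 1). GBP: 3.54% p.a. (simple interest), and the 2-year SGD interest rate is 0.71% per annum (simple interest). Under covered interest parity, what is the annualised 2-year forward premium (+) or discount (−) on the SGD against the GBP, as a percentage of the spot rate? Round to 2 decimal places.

+2.79%

T = 2 years.
No-arbitrage forward: 0.44814 × 1.070800 / 1.014200 = 0.47314959 GBP/SGD.
Annualised premium = (F − S)/S × (1/T) = (0.47314959 − 0.44814)/0.44814 ÷ 2 = 2.79%.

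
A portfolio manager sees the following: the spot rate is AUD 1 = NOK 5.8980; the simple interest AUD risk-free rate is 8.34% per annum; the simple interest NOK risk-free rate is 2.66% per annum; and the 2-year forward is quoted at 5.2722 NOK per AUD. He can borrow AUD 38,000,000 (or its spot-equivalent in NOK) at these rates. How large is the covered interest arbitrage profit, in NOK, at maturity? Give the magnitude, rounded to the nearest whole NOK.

T = 2 years.
Route A — deposit AUD, sell forward: 38,000,000 × 1.166800 × 5.2722 = NOK 233,760,912.48.
Route B — convert at spot, deposit NOK: 38,000,000 × 5.8980 × 1.053200 = NOK 236,047,396.80.
The quoted forward undervalues AUD, so borrow AUD, convert to NOK at spot, deposit the NOK at 2.66%, and buy AUD forward at 5.2722 to cover the loan.
Arbitrage profit = |233,760,912.48 − 236,047,396.80| = NOK 2,286,484.

NOK 2,286,484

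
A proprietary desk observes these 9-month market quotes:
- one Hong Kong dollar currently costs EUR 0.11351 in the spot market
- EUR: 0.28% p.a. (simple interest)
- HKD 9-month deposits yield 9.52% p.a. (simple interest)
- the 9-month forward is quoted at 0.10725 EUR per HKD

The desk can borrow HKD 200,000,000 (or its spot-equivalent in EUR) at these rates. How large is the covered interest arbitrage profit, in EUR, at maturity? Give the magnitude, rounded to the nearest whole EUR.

T = 9/12 years.
Route A — deposit HKD, sell forward: 200,000,000 × 1.071400 × 0.10725 = EUR 22,981,530.00.
Route B — convert at spot, deposit EUR: 200,000,000 × 0.11351 × 1.002100 = EUR 22,749,674.20.
The quoted forward overvalues HKD, so borrow EUR, buy HKD at spot, deposit the HKD at 9.52%, and sell the proceeds forward at 0.10725.
Profit = 22,981,530.00 − 22,749,674.20 = EUR 231,856.

EUR 231,856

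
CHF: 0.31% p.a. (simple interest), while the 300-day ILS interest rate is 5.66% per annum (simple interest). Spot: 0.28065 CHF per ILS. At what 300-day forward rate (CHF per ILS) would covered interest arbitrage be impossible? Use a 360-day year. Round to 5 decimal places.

0.26870

T = 300/360 years.
CHF accumulates by 1 + 0.0031×300/360 = 1.0025833.
ILS growth factor: 1 + 0.0566×300/360 = 1.0471667.
Forward (CHF per ILS) = 0.28065 × 1.0025833 / 1.0471667 = 0.2687013.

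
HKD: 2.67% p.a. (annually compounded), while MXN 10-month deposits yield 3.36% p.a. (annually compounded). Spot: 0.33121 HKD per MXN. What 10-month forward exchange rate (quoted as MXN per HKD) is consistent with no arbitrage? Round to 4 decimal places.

3.0361

T = 10/12 years.
Growth of 1 HKD over T: (1 + 0.0267)^(10/12) = 1.022201.
Growth of 1 MXN over T: (1 + 0.0336)^(10/12) = 1.0279226.
Forward (HKD per MXN) = 0.33121 × 1.022201 / 1.0279226 = 0.3293664.
Invert for MXN per HKD: 1 / 0.3293664 = 3.0361.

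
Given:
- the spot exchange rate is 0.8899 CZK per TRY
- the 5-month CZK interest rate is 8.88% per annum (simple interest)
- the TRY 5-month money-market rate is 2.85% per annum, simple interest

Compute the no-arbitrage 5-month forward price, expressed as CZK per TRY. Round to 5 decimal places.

T = 5/12 years.
CZK accumulates by 1 + 0.0888×5/12 = 1.037000.
TRY accumulates by 1 + 0.0285×5/12 = 1.011875.
Forward (CZK per TRY) = 0.8899 × 1.037000 / 1.011875 = 0.9119963.

0.91200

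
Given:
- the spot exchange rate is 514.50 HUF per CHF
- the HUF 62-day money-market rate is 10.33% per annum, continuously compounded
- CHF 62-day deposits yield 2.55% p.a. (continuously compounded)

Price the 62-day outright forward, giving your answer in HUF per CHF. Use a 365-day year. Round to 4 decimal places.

521.3444

T = 62/365 years.
HUF growth factor: e^(0.1033×62/365) = 1.0177017.
Growth of 1 CHF over T: e^(0.0255×62/365) = 1.004340901.
So F = 514.5 × 1.0177017 / 1.004340901 = 521.344420 (HUF/CHF).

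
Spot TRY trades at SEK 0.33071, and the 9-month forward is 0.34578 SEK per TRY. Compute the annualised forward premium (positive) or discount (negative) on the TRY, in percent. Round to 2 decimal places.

T = 9/12 years.
TRY trades forward at +4.55686% vs spot over the period.
×(1/T) gives 6.08% p.a.

+6.08%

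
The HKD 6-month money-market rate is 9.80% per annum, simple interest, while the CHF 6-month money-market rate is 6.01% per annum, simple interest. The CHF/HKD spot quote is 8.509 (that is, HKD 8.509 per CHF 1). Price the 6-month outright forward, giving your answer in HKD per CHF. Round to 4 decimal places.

T = 6/12 years.
Growth of 1 HKD over T: 1 + 0.0980×6/12 = 1.049000.
CHF accumulates by 1 + 0.0601×6/12 = 1.030050.
CIP: F = S · (grow HKD)/(grow CHF) = 8.509 × 1.049000/1.030050 = 8.665541 HKD per CHF.

8.6655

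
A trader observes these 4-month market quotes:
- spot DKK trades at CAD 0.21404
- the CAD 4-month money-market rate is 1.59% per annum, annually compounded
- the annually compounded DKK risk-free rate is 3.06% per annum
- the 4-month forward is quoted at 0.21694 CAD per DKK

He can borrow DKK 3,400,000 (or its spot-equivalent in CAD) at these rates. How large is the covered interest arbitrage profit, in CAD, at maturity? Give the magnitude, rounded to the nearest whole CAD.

CAD 13,471

T = 4/12 years.
Route A — deposit DKK, sell forward: 3,400,000 × 1.01009769 × 0.21694 = CAD 745,044.02.
Route B — convert at spot, deposit CAD: 3,400,000 × 0.21404 × 1.00527216 = CAD 731,572.74.
The quoted forward overvalues DKK, so borrow CAD, buy DKK at spot, deposit the DKK at 3.06%, and sell the proceeds forward at 0.21694.
The gap between the two covered legs is CAD 13,471.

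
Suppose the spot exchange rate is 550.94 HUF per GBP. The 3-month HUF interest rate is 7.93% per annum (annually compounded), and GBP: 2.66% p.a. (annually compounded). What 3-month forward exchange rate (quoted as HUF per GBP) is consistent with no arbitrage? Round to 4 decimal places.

T = 3/12 years.
HUF growth factor: (1 + 0.0793)^(3/12) = 1.019261322.
GBP accumulates by (1 + 0.0266)^(3/12) = 1.006584677.
Forward (HUF per GBP) = 550.94 × 1.019261322 / 1.006584677 = 557.878384.

557.8784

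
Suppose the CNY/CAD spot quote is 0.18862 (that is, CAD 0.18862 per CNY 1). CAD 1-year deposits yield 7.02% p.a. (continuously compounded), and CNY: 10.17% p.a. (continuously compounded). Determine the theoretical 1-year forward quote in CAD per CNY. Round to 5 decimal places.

T = 1 year.
Growth of 1 CAD over T: e^(0.0702×1) = 1.0727227.
CNY growth factor: e^(0.1017×1) = 1.1070513.
Forward (CAD per CNY) = 0.18862 × 1.0727227 / 1.1070513 = 0.1827711.

0.18277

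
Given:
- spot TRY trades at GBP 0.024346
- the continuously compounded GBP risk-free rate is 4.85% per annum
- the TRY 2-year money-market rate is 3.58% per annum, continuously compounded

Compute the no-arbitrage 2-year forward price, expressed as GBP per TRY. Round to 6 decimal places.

0.024972

T = 2 years.
GBP growth factor: e^(0.0485×2) = 1.1018604.
TRY growth factor: e^(0.0358×2) = 1.0742256.
So F = 0.024346 × 1.1018604 / 1.0742256 = 0.02497231 (GBP/TRY).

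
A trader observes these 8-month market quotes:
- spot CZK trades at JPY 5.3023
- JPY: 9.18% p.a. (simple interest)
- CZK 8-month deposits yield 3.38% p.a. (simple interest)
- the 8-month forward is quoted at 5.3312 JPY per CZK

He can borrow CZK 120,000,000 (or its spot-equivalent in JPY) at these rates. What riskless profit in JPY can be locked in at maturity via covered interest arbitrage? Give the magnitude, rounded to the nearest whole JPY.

T = 8/12 years.
Invest the CZK and cover forward: 120,000,000 × 1.02253333333 × 5.3312 = JPY 654,159,564.80.
Convert at spot and invest in JPY: 120,000,000 × 5.3023 × 1.061200 = JPY 675,216,091.20.
The quoted forward undervalues CZK, so borrow CZK, convert to JPY at spot, deposit the JPY at 9.18%, and buy CZK forward at 5.3312 to cover the loan.
The gap between the two covered legs is JPY 21,056,526.

JPY 21,056,526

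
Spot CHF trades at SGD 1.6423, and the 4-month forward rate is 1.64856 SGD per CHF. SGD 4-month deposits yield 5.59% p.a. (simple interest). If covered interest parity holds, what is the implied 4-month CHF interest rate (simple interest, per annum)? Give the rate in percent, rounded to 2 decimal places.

T = 4/12 years.
By CIP, F/S equals the SGD-to-CHF growth ratio: 1.64856/1.6423 = 1.0038117.
SGD growth factor: 1 + 0.0559×4/12 = 1.0186333.
So the CHF growth factor = 1.0147653.
r = (1.0147653 − 1)/(4/12) = 0.044296 → 4.43%.

4.43%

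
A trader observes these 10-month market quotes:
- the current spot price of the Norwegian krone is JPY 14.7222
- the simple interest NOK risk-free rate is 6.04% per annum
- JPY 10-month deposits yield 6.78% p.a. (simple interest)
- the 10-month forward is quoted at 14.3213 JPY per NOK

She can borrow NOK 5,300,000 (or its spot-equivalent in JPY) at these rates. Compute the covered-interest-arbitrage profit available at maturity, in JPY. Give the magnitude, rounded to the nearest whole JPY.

T = 10/12 years.
Invest the NOK and cover forward: 5,300,000 × 1.0503333333 × 14.3213 = JPY 79,723,335.46.
Convert at spot and invest in JPY: 5,300,000 × 14.7222 × 1.056500 = JPY 82,436,222.79.
The quoted forward undervalues NOK, so borrow NOK, convert to JPY at spot, deposit the JPY at 6.78%, and buy NOK forward at 14.3213 to cover the loan.
Arbitrage profit = |79,723,335.46 − 82,436,222.79| = JPY 2,712,887.

JPY 2,712,887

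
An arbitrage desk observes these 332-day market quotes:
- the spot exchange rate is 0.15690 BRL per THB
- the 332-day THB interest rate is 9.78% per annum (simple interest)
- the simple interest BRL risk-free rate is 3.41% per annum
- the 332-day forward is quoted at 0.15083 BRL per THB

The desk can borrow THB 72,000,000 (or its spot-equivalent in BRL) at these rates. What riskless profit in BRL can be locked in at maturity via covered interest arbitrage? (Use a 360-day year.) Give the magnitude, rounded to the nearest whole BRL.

BRL 187,179

T = 332/360 years.
Keep in THB, deliver into the forward: 72,000,000·1.0901933333·0.15083 = BRL 11,839,237.95.
Swap to BRL now, deposit: 72,000,000·0.15690·1.0314477778 = BRL 11,652,059.26.
The quoted forward overvalues THB, so borrow BRL, buy THB at spot, deposit the THB at 9.78%, and sell the proceeds forward at 0.15083.
Profit = 11,839,237.95 − 11,652,059.26 = BRL 187,179.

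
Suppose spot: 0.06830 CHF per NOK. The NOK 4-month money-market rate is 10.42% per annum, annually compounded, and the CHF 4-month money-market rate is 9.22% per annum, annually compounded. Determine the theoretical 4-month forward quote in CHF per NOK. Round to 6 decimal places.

0.068052

T = 4/12 years.
CHF growth factor: (1 + 0.0922)^(4/12) = 1.0298344.
Growth of 1 NOK over T: (1 + 0.1042)^(4/12) = 1.0335923.
Forward (CHF per NOK) = 0.0683 × 1.0298344 / 1.0335923 = 0.06805168.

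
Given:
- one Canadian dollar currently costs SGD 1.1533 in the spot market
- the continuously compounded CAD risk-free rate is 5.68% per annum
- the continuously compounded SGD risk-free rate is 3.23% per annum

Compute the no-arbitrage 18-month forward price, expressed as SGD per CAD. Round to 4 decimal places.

T = 18/12 years.
SGD accumulates by e^(0.0323×18/12) = 1.0496429.
CAD growth factor: e^(0.0568×18/12) = 1.0889348.
Forward (SGD per CAD) = 1.1533 × 1.0496429 / 1.0889348 = 1.111686.

1.1117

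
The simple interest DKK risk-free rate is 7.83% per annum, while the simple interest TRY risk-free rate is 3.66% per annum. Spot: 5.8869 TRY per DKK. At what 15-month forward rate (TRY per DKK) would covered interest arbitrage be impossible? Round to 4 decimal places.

T = 15/12 years.
TRY accumulates by 1 + 0.0366×15/12 = 1.045750.
DKK accumulates by 1 + 0.0783×15/12 = 1.097875.
Forward (TRY per DKK) = 5.8869 × 1.045750 / 1.097875 = 5.607401.

5.6074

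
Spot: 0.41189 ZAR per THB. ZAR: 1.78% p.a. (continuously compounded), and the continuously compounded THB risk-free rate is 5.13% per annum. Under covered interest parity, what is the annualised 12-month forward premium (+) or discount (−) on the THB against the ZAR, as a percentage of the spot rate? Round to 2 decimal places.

-3.29%

T = 1 year.
No-arbitrage forward: 0.41189 × 1.0179594 / 1.0526386 = 0.39832028 ZAR/THB.
(F − S)/S ÷ T = (0.39832028 − 0.41189)/0.41189/1 = -0.032945 → -3.29%.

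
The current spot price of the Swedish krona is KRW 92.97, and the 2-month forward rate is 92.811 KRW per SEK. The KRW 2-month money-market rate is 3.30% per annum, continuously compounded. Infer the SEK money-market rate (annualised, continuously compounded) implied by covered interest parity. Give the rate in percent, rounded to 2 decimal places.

4.33%

T = 2/12 years.
CIP gives F = S · g_KRW/g_SEK, so g_KRW/g_SEK = 92.811/92.97 = 0.9982898.
KRW growth factor: e^(0.0330×2/12) = 1.0055152.
Hence g_SEK = 1.0072378.
Take logs: ln 1.0072378 / (2/12) = 0.043270, so 4.33%.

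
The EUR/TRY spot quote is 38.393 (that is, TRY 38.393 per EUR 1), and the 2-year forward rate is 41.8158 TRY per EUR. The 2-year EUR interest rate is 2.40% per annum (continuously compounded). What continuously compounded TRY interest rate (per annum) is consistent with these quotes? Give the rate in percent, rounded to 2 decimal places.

6.67%

T = 2 years.
F/S = 41.8158/38.393 = 1.0891517 = (growth of TRY) / (growth of EUR).
The EUR side grows by e^(0.0240×2) = 1.0491707.
So the TRY growth factor = 1.1427061.
r = ln(1.1427061)/2 = 0.066700 → 6.67%.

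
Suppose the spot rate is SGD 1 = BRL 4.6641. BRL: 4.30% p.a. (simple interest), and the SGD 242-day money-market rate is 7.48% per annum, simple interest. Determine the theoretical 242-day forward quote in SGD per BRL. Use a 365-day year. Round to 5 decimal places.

0.21880

T = 242/365 years.
BRL growth factor: 1 + 0.0430×242/365 = 1.0285096.
Growth of 1 SGD over T: 1 + 0.0748×242/365 = 1.0495934.
Forward (BRL per SGD) = 4.6641 × 1.0285096 / 1.0495934 = 4.570409.
Quoted the other way: 1/4.570409 = 0.21880 SGD per BRL.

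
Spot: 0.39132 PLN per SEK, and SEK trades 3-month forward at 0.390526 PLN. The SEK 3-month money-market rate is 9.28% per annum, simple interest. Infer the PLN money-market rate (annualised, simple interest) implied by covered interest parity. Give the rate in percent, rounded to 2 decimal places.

T = 3/12 years.
CIP gives F = S · g_PLN/g_SEK, so g_PLN/g_SEK = 0.390526/0.39132 = 0.9979710.
SEK growth factor: 1 + 0.0928×3/12 = 1.023200.
So the PLN growth factor = 1.0211239.
(1.0211239 − 1)/T = 0.084496, i.e. 8.45%.

8.45%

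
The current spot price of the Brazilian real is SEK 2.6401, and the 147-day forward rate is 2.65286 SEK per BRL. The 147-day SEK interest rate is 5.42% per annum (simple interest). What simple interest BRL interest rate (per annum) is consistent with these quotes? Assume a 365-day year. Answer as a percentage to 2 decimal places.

T = 147/365 years.
F/S = 2.65286/2.6401 = 1.0048332 = (growth of SEK) / (growth of BRL).
The SEK side grows by 1 + 0.0542×147/365 = 1.0218285.
That pins the BRL growth at 1.0169136.
(1.0169136 − 1)/T = 0.041996, i.e. 4.20%.

4.20%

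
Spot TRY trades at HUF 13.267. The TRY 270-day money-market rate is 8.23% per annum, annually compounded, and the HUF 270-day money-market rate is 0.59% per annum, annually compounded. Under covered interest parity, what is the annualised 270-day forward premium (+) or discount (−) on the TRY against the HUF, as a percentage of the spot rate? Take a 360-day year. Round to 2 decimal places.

-7.12%

T = 270/360 years.
No-arbitrage forward: 13.267 × 1.0044217 / 1.0611108 = 12.558220 HUF/TRY.
(F − S)/S ÷ T = (12.558220 − 13.267)/13.267/(270/360) = -0.071232 → -7.12%.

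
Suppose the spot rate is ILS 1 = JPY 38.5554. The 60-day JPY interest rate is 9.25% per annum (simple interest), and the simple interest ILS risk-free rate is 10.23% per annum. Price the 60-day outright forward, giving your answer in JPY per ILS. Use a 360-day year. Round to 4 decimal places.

T = 60/360 years.
Growth of 1 JPY over T: 1 + 0.0925×60/360 = 1.01541667.
ILS growth factor: 1 + 0.1023×60/360 = 1.017050.
So F = 38.5554 × 1.01541667 / 1.017050 = 38.493482 (JPY/ILS).

38.4935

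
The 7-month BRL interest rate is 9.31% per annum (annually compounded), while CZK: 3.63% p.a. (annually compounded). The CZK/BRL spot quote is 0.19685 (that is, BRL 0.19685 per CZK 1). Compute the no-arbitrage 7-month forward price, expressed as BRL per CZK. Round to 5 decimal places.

T = 7/12 years.
BRL growth factor: (1 + 0.0931)^(7/12) = 1.0532988.
CZK growth factor: (1 + 0.0363)^(7/12) = 1.0210176.
CIP: F = S · (grow BRL)/(grow CZK) = 0.19685 × 1.0532988/1.0210176 = 0.2030737 BRL per CZK.

0.20307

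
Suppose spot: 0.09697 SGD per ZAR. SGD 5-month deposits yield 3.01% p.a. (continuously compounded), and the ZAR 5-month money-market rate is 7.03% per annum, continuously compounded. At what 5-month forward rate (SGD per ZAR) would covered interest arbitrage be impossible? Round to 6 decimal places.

0.095359

T = 5/12 years.
SGD growth factor: e^(0.0301×5/12) = 1.0126206.
Growth of 1 ZAR over T: e^(0.0703×5/12) = 1.0297249.
CIP: F = S · (grow SGD)/(grow ZAR) = 0.09697 × 1.0126206/1.0297249 = 0.09535927 SGD per ZAR.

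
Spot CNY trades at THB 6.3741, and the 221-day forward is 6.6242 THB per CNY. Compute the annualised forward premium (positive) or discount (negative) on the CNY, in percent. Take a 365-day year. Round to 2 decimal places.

T = 221/365 years.
(F − S)/S = (6.6242 − 6.3741)/6.3741 = 0.0392369.
×(1/T) gives 6.48% p.a.

+6.48%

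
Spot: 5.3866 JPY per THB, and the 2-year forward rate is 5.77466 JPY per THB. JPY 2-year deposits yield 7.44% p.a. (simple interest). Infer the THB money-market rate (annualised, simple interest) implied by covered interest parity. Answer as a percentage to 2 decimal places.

3.58%

T = 2 years.
F/S = 5.77466/5.3866 = 1.0720417 = (growth of JPY) / (growth of THB).
JPY growth factor: 1 + 0.0744×2 = 1.148800.
Hence g_THB = 1.0716001.
(1.0716001 − 1)/T = 0.035800, i.e. 3.58%.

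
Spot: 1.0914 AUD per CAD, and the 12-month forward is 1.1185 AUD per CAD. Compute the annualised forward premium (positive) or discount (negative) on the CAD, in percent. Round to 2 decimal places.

+2.48%

T = 1 year.
Period premium: (1.1185 − 1.0914)/1.0914 = 0.0248305.
Annualise by dividing by T: 0.0248305 / 1 = 0.024830 → 2.48%.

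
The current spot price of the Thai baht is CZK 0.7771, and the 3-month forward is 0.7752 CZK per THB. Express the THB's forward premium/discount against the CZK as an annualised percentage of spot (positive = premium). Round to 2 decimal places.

T = 3/12 years.
THB trades forward at -0.24450% vs spot over the period.
Per annum: -0.0024450 / (3/12) = -0.009780 = -0.98%.

-0.98%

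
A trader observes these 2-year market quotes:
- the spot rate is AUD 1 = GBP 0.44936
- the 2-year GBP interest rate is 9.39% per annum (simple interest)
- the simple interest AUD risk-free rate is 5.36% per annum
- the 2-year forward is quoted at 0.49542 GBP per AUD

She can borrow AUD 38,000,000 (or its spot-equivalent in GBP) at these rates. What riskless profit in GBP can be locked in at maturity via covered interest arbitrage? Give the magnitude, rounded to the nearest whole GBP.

T = 2 years.
Keep in AUD, deliver into the forward: 38,000,000·1.107200·0.49542 = GBP 20,844,102.91.
Swap to GBP now, deposit: 38,000,000·0.44936·1.187800 = GBP 20,282,492.70.
The quoted forward overvalues AUD, so borrow GBP, buy AUD at spot, deposit the AUD at 5.36%, and sell the proceeds forward at 0.49542.
Profit = 20,844,102.91 − 20,282,492.70 = GBP 561,610.

GBP 561,610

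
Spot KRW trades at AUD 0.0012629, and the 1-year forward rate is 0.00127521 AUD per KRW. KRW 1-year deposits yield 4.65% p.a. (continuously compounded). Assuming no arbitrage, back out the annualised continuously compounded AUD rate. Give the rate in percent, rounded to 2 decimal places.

5.62%

T = 1 year.
CIP gives F = S · g_AUD/g_KRW, so g_AUD/g_KRW = 0.00127521/0.0012629 = 1.0097474.
The KRW side grows by e^(0.0465×1) = 1.0475981.
That pins the AUD growth at 1.0578095.
r = ln(1.0578095)/1 = 0.056200 → 5.62%.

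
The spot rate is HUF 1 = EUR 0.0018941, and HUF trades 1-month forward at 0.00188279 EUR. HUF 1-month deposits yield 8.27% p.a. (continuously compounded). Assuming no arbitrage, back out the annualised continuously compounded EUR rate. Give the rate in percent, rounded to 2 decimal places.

T = 1/12 years.
F/S = 0.00188279/0.0018941 = 0.9940288 = (growth of EUR) / (growth of HUF).
The HUF side grows by e^(0.0827×1/12) = 1.0069155.
That pins the EUR growth at 1.000903.
r = ln(1.000903)/(1/12) = 0.010831 → 1.08%.

1.08%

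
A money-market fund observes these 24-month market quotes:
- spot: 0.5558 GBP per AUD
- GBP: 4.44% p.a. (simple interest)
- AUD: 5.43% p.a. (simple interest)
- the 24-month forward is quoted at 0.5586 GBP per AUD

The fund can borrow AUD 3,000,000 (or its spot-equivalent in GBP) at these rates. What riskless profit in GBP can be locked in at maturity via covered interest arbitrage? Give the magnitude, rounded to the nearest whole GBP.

GBP 42,327

T = 2 years.
Invest the AUD and cover forward: 3,000,000 × 1.108600 × 0.5586 = GBP 1,857,791.88.
Convert at spot and invest in GBP: 3,000,000 × 0.5558 × 1.088800 = GBP 1,815,465.12.
The quoted forward overvalues AUD, so borrow GBP, buy AUD at spot, deposit the AUD at 5.43%, and sell the proceeds forward at 0.5586.
The gap between the two covered legs is GBP 42,327.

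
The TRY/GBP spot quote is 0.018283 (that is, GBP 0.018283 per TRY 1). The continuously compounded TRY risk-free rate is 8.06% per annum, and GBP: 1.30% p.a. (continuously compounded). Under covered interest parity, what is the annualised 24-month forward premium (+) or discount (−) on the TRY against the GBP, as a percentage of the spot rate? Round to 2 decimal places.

-6.32%

T = 2 years.
No-arbitrage forward: 0.018283 × 1.0263409 / 1.1749199 = 0.015970953 GBP/TRY.
(F − S)/S ÷ T = (0.015970953 − 0.018283)/0.018283/2 = -0.063229 → -6.32%.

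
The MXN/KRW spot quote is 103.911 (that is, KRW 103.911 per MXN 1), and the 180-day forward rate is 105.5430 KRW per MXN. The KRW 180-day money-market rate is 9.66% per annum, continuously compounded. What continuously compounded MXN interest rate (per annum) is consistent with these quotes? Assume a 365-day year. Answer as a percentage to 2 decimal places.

6.50%

T = 180/365 years.
CIP gives F = S · g_KRW/g_MXN, so g_KRW/g_MXN = 105.543/103.911 = 1.0157057.
KRW growth factor: e^(0.0966×180/365) = 1.0487913.
So the MXN growth factor = 1.032574.
Take logs: ln 1.032574 / (180/365) = 0.065000, so 6.50%.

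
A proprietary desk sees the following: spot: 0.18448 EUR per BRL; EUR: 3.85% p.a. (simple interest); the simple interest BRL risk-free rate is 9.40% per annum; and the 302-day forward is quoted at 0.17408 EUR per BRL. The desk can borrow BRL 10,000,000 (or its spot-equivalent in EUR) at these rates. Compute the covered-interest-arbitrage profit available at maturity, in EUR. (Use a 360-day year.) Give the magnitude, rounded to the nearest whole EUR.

EUR 26,310

T = 302/360 years.
Route A — deposit BRL, sell forward: 10,000,000 × 1.078855556 × 0.17408 = EUR 1,878,071.75.
Route B — convert at spot, deposit EUR: 10,000,000 × 0.18448 × 1.032297222 = EUR 1,904,381.92.
The quoted forward undervalues BRL, so borrow BRL, convert to EUR at spot, deposit the EUR at 3.85%, and buy BRL forward at 0.17408 to cover the loan.
Arbitrage profit = |1,878,071.75 − 1,904,381.92| = EUR 26,310.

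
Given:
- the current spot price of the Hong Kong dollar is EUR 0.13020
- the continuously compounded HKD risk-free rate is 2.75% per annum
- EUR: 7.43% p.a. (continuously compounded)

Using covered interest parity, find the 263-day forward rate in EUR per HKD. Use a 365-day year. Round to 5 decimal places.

0.13467

T = 263/365 years.
Growth of 1 EUR over T: e^(0.0743×263/365) = 1.0549957.
Growth of 1 HKD over T: e^(0.0275×263/365) = 1.0200127.
CIP: F = S · (grow EUR)/(grow HKD) = 0.1302 × 1.0549957/1.0200127 = 0.1346654 EUR per HKD.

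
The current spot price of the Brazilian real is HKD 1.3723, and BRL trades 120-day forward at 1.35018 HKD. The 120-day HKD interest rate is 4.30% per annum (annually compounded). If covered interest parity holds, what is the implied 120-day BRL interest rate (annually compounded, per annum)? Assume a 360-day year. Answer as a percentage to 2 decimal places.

9.51%

T = 120/360 years.
CIP gives F = S · g_HKD/g_BRL, so g_HKD/g_BRL = 1.35018/1.3723 = 0.9838811.
HKD growth factor: (1 + 0.0430)^(120/360) = 1.0141327.
So the BRL growth factor = 1.0307472.
Annualise: 1.0307472^(360/120) − 1 = 0.095107 = 9.51%.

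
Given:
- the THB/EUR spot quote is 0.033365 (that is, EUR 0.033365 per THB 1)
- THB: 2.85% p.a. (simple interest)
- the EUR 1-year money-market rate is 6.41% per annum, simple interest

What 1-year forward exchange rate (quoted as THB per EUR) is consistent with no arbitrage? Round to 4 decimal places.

28.9688

T = 1 year.
EUR accumulates by 1 + 0.0641×1 = 1.064100.
Growth of 1 THB over T: 1 + 0.0285×1 = 1.028500.
So F = 0.033365 × 1.064100 / 1.028500 = 0.034519880 (EUR/THB).
Invert for THB per EUR: 1 / 0.034519880 = 28.9688.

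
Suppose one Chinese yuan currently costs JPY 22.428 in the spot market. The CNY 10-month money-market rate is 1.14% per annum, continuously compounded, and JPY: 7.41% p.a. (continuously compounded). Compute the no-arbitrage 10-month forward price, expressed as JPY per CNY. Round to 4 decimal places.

23.6310

T = 10/12 years.
JPY growth factor: e^(0.0741×10/12) = 1.06369639.
CNY accumulates by e^(0.0114×10/12) = 1.00954527.
CIP: F = S · (grow JPY)/(grow CNY) = 22.428 × 1.06369639/1.00954527 = 23.631018 JPY per CNY.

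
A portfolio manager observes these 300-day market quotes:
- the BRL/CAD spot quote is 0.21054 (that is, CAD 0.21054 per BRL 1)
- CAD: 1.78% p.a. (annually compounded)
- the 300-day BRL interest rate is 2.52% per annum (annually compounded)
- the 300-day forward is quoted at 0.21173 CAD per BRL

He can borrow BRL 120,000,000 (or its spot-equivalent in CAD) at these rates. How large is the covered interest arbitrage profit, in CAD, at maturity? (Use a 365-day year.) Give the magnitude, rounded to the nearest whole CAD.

CAD 298,836

T = 300/365 years.
Invest the BRL and cover forward: 120,000,000 × 1.0206663074 × 0.21173 = CAD 25,932,681.27.
Convert at spot and invest in CAD: 120,000,000 × 0.21054 × 1.0146071097 = CAD 25,633,845.71.
The quoted forward overvalues BRL, so borrow CAD, buy BRL at spot, deposit the BRL at 2.52%, and sell the proceeds forward at 0.21173.
The gap between the two covered legs is CAD 298,836.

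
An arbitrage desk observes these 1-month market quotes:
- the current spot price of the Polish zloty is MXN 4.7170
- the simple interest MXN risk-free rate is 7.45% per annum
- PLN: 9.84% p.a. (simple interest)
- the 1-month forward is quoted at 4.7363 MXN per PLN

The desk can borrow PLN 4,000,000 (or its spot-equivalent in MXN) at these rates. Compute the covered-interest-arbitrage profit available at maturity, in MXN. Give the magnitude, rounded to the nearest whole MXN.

MXN 115,412

T = 1/12 years.
Keep in PLN, deliver into the forward: 4,000,000·1.008200·4.7363 = MXN 19,100,550.64.
Swap to MXN now, deposit: 4,000,000·4.7170·1.0062083333 = MXN 18,985,138.83.
The quoted forward overvalues PLN, so borrow MXN, buy PLN at spot, deposit the PLN at 9.84%, and sell the proceeds forward at 4.7363.
The gap between the two covered legs is MXN 115,412.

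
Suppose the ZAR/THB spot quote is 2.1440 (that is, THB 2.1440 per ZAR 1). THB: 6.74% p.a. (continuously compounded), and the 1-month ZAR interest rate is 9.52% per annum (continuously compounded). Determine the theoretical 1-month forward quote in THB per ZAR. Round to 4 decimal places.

T = 1/12 years.
Growth of 1 THB over T: e^(0.0674×1/12) = 1.0056325.
ZAR growth factor: e^(0.0952×1/12) = 1.0079649.
So F = 2.144 × 1.0056325 / 1.0079649 = 2.139039 (THB/ZAR).

2.1390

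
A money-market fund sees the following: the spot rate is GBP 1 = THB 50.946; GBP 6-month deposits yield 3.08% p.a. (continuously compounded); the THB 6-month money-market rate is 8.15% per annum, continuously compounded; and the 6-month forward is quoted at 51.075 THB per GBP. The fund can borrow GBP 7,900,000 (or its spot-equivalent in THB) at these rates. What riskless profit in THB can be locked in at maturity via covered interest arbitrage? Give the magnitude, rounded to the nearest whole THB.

THB 9,458,566

T = 6/12 years.
Keep in GBP, deliver into the forward: 7,900,000·1.01551919106·51.075 = THB 409,754,377.20.
Swap to THB now, deposit: 7,900,000·50.946·1.04159167507 = THB 419,212,942.88.
The quoted forward undervalues GBP, so borrow GBP, convert to THB at spot, deposit the THB at 8.15%, and buy GBP forward at 51.075 to cover the loan.
Arbitrage profit = |409,754,377.20 − 419,212,942.88| = THB 9,458,566.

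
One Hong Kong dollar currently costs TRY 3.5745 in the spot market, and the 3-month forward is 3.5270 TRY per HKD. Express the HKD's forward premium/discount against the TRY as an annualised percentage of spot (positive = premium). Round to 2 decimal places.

T = 3/12 years.
(F − S)/S = (3.5270 − 3.5745)/3.5745 = -0.0132886.
Annualise by dividing by T: -0.0132886 / (3/12) = -0.053154 → -5.32%.

-5.32%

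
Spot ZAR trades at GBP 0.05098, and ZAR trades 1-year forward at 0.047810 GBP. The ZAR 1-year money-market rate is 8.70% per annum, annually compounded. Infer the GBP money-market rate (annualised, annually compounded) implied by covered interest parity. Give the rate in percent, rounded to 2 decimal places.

1.94%

T = 1 year.
By CIP, F/S equals the GBP-to-ZAR growth ratio: 0.04781/0.05098 = 0.9378188.
The ZAR side grows by (1 + 0.0870)^1 = 1.087000.
That pins the GBP growth at 1.019409.
r = 1.019409^(1/1) − 1 = 0.019409 → 1.94%.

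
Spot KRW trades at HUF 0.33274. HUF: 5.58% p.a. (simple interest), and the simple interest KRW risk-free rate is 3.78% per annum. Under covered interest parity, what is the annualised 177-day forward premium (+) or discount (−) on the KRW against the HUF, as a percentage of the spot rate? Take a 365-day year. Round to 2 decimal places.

T = 177/365 years.
F = S · g_HUF/g_KRW = 0.33274 × 1.0270592/1.0183304 = 0.33559214.
(F − S)/S ÷ T = (0.33559214 − 0.33274)/0.33274/(177/365) = 0.017676 → 1.77%.

+1.77%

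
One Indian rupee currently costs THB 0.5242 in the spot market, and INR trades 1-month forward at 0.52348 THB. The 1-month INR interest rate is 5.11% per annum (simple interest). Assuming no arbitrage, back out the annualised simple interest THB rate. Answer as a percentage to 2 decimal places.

3.45%

T = 1/12 years.
CIP gives F = S · g_THB/g_INR, so g_THB/g_INR = 0.52348/0.5242 = 0.9986265.
The INR side grows by 1 + 0.0511×1/12 = 1.0042583.
That pins the THB growth at 1.002879.
(1.002879 − 1)/T = 0.034548, i.e. 3.45%.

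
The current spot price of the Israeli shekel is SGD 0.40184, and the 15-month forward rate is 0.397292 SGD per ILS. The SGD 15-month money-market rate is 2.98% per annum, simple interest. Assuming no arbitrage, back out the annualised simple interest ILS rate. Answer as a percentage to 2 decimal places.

T = 15/12 years.
CIP gives F = S · g_SGD/g_ILS, so g_SGD/g_ILS = 0.397292/0.40184 = 0.9886821.
The SGD side grows by 1 + 0.0298×15/12 = 1.037250.
Hence g_ILS = 1.0491239.
r = (1.0491239 − 1)/(15/12) = 0.039299 → 3.93%.

3.93%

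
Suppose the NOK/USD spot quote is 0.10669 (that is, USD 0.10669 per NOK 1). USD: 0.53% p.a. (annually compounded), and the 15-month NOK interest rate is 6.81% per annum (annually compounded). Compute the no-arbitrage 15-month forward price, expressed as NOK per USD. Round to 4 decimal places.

T = 15/12 years.
Growth of 1 USD over T: (1 + 0.0053)^(15/12) = 1.00662938.
NOK accumulates by (1 + 0.0681)^(15/12) = 1.08583764.
Forward (USD per NOK) = 0.10669 × 1.00662938 / 1.08583764 = 0.098907318.
Invert for NOK per USD: 1 / 0.098907318 = 10.1105.

10.1105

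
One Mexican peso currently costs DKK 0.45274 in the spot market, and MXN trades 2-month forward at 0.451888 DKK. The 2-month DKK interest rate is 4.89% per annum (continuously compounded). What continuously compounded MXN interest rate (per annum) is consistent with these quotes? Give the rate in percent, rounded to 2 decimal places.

T = 2/12 years.
CIP gives F = S · g_DKK/g_MXN, so g_DKK/g_MXN = 0.451888/0.45274 = 0.9981181.
DKK growth factor: e^(0.0489×2/12) = 1.0081833.
That pins the MXN growth at 1.0100842.
Take logs: ln 1.0100842 / (2/12) = 0.060202, so 6.02%.

6.02%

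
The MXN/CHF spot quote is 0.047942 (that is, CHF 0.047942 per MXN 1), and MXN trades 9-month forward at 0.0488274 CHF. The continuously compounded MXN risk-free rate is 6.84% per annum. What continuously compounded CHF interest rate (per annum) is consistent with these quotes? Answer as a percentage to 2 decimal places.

9.28%

T = 9/12 years.
CIP gives F = S · g_CHF/g_MXN, so g_CHF/g_MXN = 0.0488274/0.047942 = 1.0184681.
The MXN side grows by e^(0.0684×9/12) = 1.0526386.
Hence g_CHF = 1.0720788.
r = ln(1.0720788)/(9/12) = 0.092799 → 9.28%.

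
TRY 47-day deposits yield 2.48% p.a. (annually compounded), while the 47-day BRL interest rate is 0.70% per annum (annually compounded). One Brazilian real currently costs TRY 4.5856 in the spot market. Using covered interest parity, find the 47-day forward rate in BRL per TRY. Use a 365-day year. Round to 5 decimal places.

0.21758

T = 47/365 years.
TRY accumulates by (1 + 0.0248)^(47/365) = 1.0031594.
BRL growth factor: (1 + 0.0070)^(47/365) = 1.0008986.
Forward (TRY per BRL) = 4.5856 × 1.0031594 / 1.0008986 = 4.595958.
Quoted the other way: 1/4.595958 = 0.21758 BRL per TRY.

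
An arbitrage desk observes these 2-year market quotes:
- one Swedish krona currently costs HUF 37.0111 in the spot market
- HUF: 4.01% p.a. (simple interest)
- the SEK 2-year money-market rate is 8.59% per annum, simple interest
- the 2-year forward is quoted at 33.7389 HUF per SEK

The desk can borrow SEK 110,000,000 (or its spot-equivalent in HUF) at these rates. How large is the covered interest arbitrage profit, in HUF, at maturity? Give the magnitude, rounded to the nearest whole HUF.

HUF 48,856,192

T = 2 years.
Route A — deposit SEK, sell forward: 110,000,000 × 1.171800 × 33.7389 = HUF 4,348,876,732.20.
Route B — convert at spot, deposit HUF: 110,000,000 × 37.0111 × 1.080200 = HUF 4,397,732,924.20.
The quoted forward undervalues SEK, so borrow SEK, convert to HUF at spot, deposit the HUF at 4.01%, and buy SEK forward at 33.7389 to cover the loan.
The gap between the two covered legs is HUF 48,856,192.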